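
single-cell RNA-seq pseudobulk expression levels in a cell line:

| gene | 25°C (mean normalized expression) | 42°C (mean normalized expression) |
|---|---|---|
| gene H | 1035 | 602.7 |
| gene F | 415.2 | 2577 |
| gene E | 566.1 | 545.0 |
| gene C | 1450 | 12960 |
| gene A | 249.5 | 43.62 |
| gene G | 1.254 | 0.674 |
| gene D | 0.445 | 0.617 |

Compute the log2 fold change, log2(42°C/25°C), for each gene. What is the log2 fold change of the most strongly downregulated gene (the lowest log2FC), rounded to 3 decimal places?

log2(602.7/1035) = -0.780  (gene H)
log2(2577/415.2) = 2.634  (gene F)
log2(545.0/566.1) = -0.055  (gene E)
log2(12960/1450) = 3.160  (gene C)
log2(43.62/249.5) = -2.516  (gene A)
log2(0.674/1.254) = -0.896  (gene G)
log2(0.617/0.445) = 0.471  (gene D)
gene A is most strongly downregulated.

-2.516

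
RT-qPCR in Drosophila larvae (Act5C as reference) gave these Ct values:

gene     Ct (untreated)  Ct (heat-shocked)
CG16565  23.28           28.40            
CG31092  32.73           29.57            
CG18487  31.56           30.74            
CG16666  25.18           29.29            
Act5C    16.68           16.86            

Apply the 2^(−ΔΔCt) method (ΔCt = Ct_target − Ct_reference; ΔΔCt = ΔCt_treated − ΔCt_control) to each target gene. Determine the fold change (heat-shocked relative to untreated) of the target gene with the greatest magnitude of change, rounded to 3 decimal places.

0.033

CG16565: ΔΔCt = (28.40−16.86) − (23.28−16.68) = 11.54 − 6.60 = 4.94; fold change = 2^-4.94 = 0.033
CG31092: ΔΔCt = (29.57−16.86) − (32.73−16.68) = 12.71 − 16.05 = -3.34; fold change = 2^3.34 = 10.126
CG18487: ΔΔCt = (30.74−16.86) − (31.56−16.68) = 13.88 − 14.88 = -1.00; fold change = 2^1.00 = 2.000
CG16666: ΔΔCt = (29.29−16.86) − (25.18−16.68) = 12.43 − 8.50 = 3.93; fold change = 2^-3.93 = 0.066
CG16565 has the largest |ΔΔCt| = 4.94.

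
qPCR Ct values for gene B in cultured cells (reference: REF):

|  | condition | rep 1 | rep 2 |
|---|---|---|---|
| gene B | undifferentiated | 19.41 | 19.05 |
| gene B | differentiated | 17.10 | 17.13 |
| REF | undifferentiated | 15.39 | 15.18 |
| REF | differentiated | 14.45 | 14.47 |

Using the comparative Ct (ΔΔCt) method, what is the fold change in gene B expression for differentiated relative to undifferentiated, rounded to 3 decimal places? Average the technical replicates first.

Mean Ct: gene B undifferentiated 19.230; gene B differentiated 17.115; REF undifferentiated 15.285; REF differentiated 14.460
ΔCt(undifferentiated) = 19.230 − 15.285 = 3.945
ΔCt(differentiated) = 17.115 − 14.460 = 2.655
ΔΔCt = 2.655 − 3.945 = -1.290
Fold change = 2^(−(-1.290)) = 2^1.290 = 2.4453

2.445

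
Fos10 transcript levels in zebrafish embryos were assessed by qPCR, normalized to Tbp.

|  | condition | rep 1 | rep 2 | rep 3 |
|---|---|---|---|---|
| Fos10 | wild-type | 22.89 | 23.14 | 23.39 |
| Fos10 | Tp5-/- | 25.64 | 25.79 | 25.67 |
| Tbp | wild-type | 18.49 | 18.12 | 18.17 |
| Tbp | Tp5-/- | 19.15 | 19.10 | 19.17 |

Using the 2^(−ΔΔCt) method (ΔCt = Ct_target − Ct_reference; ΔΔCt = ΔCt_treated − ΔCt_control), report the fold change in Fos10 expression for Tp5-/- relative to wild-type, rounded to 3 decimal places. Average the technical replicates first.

0.312

Mean Ct: Fos10 wild-type 23.140; Fos10 Tp5-/- 25.700; Tbp wild-type 18.260; Tbp Tp5-/- 19.140
ΔCt(wild-type) = 23.140 − 18.260 = 4.880
ΔCt(Tp5-/-) = 25.700 − 19.140 = 6.560
ΔΔCt = 6.560 − 4.880 = 1.680
Fold change = 2^(−1.680) = 0.3121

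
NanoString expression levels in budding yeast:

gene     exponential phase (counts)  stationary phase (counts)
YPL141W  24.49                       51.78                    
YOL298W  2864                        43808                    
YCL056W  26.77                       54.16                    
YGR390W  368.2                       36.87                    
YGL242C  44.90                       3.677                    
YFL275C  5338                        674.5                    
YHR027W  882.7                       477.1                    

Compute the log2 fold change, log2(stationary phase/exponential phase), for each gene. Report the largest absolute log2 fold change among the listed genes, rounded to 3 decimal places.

3.935

log2(51.78/24.49) = 1.080  (YPL141W)
log2(43808/2864) = 3.935  (YOL298W)
log2(54.16/26.77) = 1.017  (YCL056W)
log2(36.87/368.2) = -3.320  (YGR390W)
log2(3.677/44.90) = -3.610  (YGL242C)
log2(674.5/5338) = -2.984  (YFL275C)
log2(477.1/882.7) = -0.888  (YHR027W)
The largest magnitude belongs to YOL298W.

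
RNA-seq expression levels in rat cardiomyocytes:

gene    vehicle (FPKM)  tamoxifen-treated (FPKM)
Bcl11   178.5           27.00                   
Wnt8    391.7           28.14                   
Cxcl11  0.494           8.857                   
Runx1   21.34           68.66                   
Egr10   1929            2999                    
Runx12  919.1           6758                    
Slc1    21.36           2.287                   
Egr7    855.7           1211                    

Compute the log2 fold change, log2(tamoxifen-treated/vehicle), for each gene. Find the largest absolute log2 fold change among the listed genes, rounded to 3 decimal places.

4.164

log2(27.00/178.5) = -2.725  (Bcl11)
log2(28.14/391.7) = -3.799  (Wnt8)
log2(8.857/0.494) = 4.164  (Cxcl11)
log2(68.66/21.34) = 1.686  (Runx1)
log2(2999/1929) = 0.637  (Egr10)
log2(6758/919.1) = 2.878  (Runx12)
log2(2.287/21.36) = -3.223  (Slc1)
log2(1211/855.7) = 0.501  (Egr7)
The largest magnitude belongs to Cxcl11.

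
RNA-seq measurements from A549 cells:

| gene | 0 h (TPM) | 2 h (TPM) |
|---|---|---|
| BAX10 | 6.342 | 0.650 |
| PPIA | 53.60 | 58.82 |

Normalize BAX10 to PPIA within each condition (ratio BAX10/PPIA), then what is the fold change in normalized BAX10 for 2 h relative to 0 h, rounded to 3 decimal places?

BAX10/PPIA (0 h) = 6.342 / 53.60 = 0.11832
BAX10/PPIA (2 h) = 0.650 / 58.82 = 0.011051
Fold change = 0.011051 / 0.11832 = 0.0934

0.093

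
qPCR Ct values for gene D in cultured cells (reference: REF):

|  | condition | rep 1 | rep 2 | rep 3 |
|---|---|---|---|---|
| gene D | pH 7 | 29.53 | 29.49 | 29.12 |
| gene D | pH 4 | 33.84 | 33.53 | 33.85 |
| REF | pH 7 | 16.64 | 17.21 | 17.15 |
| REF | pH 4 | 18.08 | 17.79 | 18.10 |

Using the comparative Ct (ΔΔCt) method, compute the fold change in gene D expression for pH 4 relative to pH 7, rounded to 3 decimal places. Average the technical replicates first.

0.097

Mean Ct: gene D pH 7 29.380; gene D pH 4 33.740; REF pH 7 17.000; REF pH 4 17.990
ΔCt(pH 7) = 29.380 − 17.000 = 12.380
ΔCt(pH 4) = 33.740 − 17.990 = 15.750
ΔΔCt = 15.750 − 12.380 = 3.370
Fold change = 2^(−3.370) = 0.0967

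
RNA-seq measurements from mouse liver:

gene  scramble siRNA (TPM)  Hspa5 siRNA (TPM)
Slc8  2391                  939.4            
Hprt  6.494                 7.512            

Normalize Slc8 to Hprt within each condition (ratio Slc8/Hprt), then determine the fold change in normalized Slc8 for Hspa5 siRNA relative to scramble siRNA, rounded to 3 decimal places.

Slc8/Hprt (scramble siRNA) = 2391 / 6.494 = 368.19
Slc8/Hprt (Hspa5 siRNA) = 939.4 / 7.512 = 125.05
Fold change = 125.05 / 368.19 = 0.3396

0.340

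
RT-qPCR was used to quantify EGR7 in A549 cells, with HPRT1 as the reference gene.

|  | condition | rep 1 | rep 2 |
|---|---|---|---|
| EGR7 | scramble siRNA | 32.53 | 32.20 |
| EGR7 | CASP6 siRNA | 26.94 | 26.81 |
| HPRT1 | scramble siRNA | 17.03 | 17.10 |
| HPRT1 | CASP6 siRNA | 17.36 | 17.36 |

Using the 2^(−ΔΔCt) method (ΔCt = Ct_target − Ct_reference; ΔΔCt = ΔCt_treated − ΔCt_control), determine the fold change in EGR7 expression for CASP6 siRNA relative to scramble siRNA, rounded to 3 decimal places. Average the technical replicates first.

Mean Ct: EGR7 scramble siRNA 32.365; EGR7 CASP6 siRNA 26.875; HPRT1 scramble siRNA 17.065; HPRT1 CASP6 siRNA 17.360
ΔCt(scramble siRNA) = 32.365 − 17.065 = 15.300
ΔCt(CASP6 siRNA) = 26.875 − 17.360 = 9.515
ΔΔCt = 9.515 − 15.300 = -5.785
Fold change = 2^(−(-5.785)) = 2^5.785 = 55.1390

55.139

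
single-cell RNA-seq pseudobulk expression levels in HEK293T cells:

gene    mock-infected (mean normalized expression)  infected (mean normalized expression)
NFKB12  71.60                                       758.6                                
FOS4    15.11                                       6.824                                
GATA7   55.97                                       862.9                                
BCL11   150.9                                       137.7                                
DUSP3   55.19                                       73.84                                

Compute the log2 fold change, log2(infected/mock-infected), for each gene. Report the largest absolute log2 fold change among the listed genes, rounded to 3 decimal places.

log2(758.6/71.60) = 3.405  (NFKB12)
log2(6.824/15.11) = -1.147  (FOS4)
log2(862.9/55.97) = 3.946  (GATA7)
log2(137.7/150.9) = -0.132  (BCL11)
log2(73.84/55.19) = 0.420  (DUSP3)
The largest magnitude belongs to GATA7.

3.946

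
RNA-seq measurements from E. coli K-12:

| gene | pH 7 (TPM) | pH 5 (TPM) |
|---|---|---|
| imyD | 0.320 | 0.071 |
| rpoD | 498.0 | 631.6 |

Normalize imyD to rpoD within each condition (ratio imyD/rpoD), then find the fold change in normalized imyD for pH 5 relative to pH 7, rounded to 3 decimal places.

0.175

imyD/rpoD (pH 7) = 0.320 / 498.0 = 0.00064257
imyD/rpoD (pH 5) = 0.071 / 631.6 = 0.00011241
Fold change = 0.00011241 / 0.00064257 = 0.1749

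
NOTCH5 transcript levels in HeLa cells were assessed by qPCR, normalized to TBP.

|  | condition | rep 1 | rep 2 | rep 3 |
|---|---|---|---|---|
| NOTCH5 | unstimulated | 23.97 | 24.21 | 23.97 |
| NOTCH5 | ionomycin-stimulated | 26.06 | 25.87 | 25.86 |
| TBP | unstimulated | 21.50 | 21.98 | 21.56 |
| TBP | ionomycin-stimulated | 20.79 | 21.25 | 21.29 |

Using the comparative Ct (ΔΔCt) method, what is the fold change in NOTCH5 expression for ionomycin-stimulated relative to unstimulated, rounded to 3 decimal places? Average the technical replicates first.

0.183

Mean Ct: NOTCH5 unstimulated 24.050; NOTCH5 ionomycin-stimulated 25.930; TBP unstimulated 21.680; TBP ionomycin-stimulated 21.110
ΔCt(unstimulated) = 24.050 − 21.680 = 2.370
ΔCt(ionomycin-stimulated) = 25.930 − 21.110 = 4.820
ΔΔCt = 4.820 − 2.370 = 2.450
Fold change = 2^(−2.450) = 0.1830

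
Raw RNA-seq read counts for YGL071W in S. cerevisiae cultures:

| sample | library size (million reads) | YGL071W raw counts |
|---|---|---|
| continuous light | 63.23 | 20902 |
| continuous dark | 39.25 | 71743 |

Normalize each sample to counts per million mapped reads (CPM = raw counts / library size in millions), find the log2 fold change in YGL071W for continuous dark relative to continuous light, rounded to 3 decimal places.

CPM(continuous light) = 20902 / 63.23 = 330.5709
CPM(continuous dark) = 71743 / 39.25 = 1827.8471
Fold change = 1827.8471 / 330.5709 = 5.52936
log2(5.52936) = 2.4671

2.467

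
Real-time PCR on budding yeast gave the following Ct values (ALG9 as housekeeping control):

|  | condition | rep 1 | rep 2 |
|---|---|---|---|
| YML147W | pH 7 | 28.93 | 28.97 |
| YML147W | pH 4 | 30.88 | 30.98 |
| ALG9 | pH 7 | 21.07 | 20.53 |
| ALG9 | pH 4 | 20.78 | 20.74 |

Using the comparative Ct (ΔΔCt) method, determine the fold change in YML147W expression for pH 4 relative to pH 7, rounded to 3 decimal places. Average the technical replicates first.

Mean Ct: YML147W pH 7 28.950; YML147W pH 4 30.930; ALG9 pH 7 20.800; ALG9 pH 4 20.760
ΔCt(pH 7) = 28.950 − 20.800 = 8.150
ΔCt(pH 4) = 30.930 − 20.760 = 10.170
ΔΔCt = 10.170 − 8.150 = 2.020
Fold change = 2^(−2.020) = 0.2466

0.247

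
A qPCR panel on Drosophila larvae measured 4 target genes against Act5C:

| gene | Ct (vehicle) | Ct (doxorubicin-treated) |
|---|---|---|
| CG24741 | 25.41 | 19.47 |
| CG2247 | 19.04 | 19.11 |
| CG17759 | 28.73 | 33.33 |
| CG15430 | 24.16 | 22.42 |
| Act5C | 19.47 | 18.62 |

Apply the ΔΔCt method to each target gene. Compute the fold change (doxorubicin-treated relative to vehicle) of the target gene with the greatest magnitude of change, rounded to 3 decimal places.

0.023

CG24741: ΔΔCt = (19.47−18.62) − (25.41−19.47) = 0.85 − 5.94 = -5.09; fold change = 2^5.09 = 34.060
CG2247: ΔΔCt = (19.11−18.62) − (19.04−19.47) = 0.49 − (-0.43) = 0.92; fold change = 2^-0.92 = 0.529
CG17759: ΔΔCt = (33.33−18.62) − (28.73−19.47) = 14.71 − 9.26 = 5.45; fold change = 2^-5.45 = 0.023
CG15430: ΔΔCt = (22.42−18.62) − (24.16−19.47) = 3.80 − 4.69 = -0.89; fold change = 2^0.89 = 1.853
CG17759 has the largest |ΔΔCt| = 5.45.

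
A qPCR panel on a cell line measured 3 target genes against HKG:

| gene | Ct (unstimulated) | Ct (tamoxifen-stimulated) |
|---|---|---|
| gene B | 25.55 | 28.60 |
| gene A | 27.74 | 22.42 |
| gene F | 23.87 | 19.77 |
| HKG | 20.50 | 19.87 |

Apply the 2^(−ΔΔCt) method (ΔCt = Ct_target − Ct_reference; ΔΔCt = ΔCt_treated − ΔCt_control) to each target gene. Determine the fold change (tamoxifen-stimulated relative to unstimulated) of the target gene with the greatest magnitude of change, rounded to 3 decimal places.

25.813

gene B: ΔΔCt = (28.60−19.87) − (25.55−20.50) = 8.73 − 5.05 = 3.68; fold change = 2^-3.68 = 0.078
gene A: ΔΔCt = (22.42−19.87) − (27.74−20.50) = 2.55 − 7.24 = -4.69; fold change = 2^4.69 = 25.813
gene F: ΔΔCt = (19.77−19.87) − (23.87−20.50) = -0.10 − 3.37 = -3.47; fold change = 2^3.47 = 11.081
gene A has the largest |ΔΔCt| = 4.69.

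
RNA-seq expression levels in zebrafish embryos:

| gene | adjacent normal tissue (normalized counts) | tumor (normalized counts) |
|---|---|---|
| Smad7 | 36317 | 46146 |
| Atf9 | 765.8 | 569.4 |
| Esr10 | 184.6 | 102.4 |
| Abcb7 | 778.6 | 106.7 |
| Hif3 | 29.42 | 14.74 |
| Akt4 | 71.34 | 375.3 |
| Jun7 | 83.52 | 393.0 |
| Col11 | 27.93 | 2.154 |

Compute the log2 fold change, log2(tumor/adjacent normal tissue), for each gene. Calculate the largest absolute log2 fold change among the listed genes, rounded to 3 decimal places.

log2(46146/36317) = 0.346  (Smad7)
log2(569.4/765.8) = -0.428  (Atf9)
log2(102.4/184.6) = -0.850  (Esr10)
log2(106.7/778.6) = -2.867  (Abcb7)
log2(14.74/29.42) = -0.997  (Hif3)
log2(375.3/71.34) = 2.395  (Akt4)
log2(393.0/83.52) = 2.234  (Jun7)
log2(2.154/27.93) = -3.697  (Col11)
The largest magnitude belongs to Col11.

3.697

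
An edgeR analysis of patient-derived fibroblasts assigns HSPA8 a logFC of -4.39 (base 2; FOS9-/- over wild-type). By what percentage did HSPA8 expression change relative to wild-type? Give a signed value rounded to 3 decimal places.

-95.230%

Fold change = 2^(-4.39) = 0.0477
Percent change = (FC − 1) × 100% = (0.0477 − 1) × 100 = -95.230%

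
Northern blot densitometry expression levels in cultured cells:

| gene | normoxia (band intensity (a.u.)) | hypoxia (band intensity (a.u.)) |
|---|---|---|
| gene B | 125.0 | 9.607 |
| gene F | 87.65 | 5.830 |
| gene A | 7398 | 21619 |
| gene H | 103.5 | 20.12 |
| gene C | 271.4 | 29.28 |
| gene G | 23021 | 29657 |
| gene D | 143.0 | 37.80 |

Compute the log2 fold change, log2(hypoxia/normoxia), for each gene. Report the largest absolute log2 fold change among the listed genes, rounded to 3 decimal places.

log2(9.607/125.0) = -3.702  (gene B)
log2(5.830/87.65) = -3.910  (gene F)
log2(21619/7398) = 1.547  (gene A)
log2(20.12/103.5) = -2.363  (gene H)
log2(29.28/271.4) = -3.212  (gene C)
log2(29657/23021) = 0.365  (gene G)
log2(37.80/143.0) = -1.920  (gene D)
The largest magnitude belongs to gene F.

3.910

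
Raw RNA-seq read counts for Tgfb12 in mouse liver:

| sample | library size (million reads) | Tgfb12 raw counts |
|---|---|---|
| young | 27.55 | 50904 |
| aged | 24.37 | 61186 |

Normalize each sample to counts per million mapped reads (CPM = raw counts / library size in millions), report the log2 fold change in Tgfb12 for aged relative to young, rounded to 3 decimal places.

0.442

CPM(young) = 50904 / 27.55 = 1847.6951
CPM(aged) = 61186 / 24.37 = 2510.7099
Fold change = 2510.7099 / 1847.6951 = 1.35883
log2(1.35883) = 0.4424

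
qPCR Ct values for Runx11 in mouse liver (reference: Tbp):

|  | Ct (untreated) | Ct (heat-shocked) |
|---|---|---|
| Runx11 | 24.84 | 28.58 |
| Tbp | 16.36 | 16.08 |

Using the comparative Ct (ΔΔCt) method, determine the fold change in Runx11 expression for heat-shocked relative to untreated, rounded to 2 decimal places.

0.06

ΔCt(untreated) = 24.840 − 16.360 = 8.480
ΔCt(heat-shocked) = 28.580 − 16.080 = 12.500
ΔΔCt = 12.500 − 8.480 = 4.020
Fold change = 2^(−4.020) = 0.062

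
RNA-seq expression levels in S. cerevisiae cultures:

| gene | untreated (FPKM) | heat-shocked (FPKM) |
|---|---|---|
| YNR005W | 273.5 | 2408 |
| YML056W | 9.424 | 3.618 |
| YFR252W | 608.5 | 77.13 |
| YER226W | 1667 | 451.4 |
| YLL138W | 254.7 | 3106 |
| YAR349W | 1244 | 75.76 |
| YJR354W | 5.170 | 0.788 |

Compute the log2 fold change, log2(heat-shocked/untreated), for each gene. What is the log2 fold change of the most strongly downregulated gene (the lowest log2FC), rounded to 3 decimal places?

-4.037

log2(2408/273.5) = 3.138  (YNR005W)
log2(3.618/9.424) = -1.381  (YML056W)
log2(77.13/608.5) = -2.980  (YFR252W)
log2(451.4/1667) = -1.885  (YER226W)
log2(3106/254.7) = 3.608  (YLL138W)
log2(75.76/1244) = -4.037  (YAR349W)
log2(0.788/5.170) = -2.714  (YJR354W)
YAR349W is most strongly downregulated.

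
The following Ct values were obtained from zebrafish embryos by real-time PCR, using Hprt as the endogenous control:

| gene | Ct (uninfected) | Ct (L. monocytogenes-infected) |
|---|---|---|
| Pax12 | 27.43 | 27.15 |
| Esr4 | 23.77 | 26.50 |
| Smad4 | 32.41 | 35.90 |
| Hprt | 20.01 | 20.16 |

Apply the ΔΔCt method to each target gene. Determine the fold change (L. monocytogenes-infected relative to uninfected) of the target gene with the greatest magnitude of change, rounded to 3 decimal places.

0.099

Pax12: ΔΔCt = (27.15−20.16) − (27.43−20.01) = 6.99 − 7.42 = -0.43; fold change = 2^0.43 = 1.347
Esr4: ΔΔCt = (26.50−20.16) − (23.77−20.01) = 6.34 − 3.76 = 2.58; fold change = 2^-2.58 = 0.167
Smad4: ΔΔCt = (35.90−20.16) − (32.41−20.01) = 15.74 − 12.40 = 3.34; fold change = 2^-3.34 = 0.099
Smad4 has the largest |ΔΔCt| = 3.34.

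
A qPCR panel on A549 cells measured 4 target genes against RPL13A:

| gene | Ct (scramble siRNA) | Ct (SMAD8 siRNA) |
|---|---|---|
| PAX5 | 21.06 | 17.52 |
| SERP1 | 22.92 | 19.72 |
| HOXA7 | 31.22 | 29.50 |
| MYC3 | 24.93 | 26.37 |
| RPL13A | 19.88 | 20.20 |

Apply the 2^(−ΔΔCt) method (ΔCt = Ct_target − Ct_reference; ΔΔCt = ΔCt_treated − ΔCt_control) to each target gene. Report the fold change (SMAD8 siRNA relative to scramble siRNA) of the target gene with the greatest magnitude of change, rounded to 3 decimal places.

PAX5: ΔΔCt = (17.52−20.20) − (21.06−19.88) = -2.68 − 1.18 = -3.86; fold change = 2^3.86 = 14.520
SERP1: ΔΔCt = (19.72−20.20) − (22.92−19.88) = -0.48 − 3.04 = -3.52; fold change = 2^3.52 = 11.472
HOXA7: ΔΔCt = (29.50−20.20) − (31.22−19.88) = 9.30 − 11.34 = -2.04; fold change = 2^2.04 = 4.112
MYC3: ΔΔCt = (26.37−20.20) − (24.93−19.88) = 6.17 − 5.05 = 1.12; fold change = 2^-1.12 = 0.460
PAX5 has the largest |ΔΔCt| = 3.86.

14.520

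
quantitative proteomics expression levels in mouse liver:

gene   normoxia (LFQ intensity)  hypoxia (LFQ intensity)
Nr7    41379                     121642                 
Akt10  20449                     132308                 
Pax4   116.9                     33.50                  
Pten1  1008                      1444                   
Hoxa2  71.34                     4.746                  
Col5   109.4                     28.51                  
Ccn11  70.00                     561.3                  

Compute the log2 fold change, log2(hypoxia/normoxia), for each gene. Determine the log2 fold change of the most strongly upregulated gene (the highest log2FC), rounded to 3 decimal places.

log2(121642/41379) = 1.556  (Nr7)
log2(132308/20449) = 2.694  (Akt10)
log2(33.50/116.9) = -1.803  (Pax4)
log2(1444/1008) = 0.519  (Pten1)
log2(4.746/71.34) = -3.910  (Hoxa2)
log2(28.51/109.4) = -1.940  (Col5)
log2(561.3/70.00) = 3.003  (Ccn11)
Ccn11 is most strongly upregulated.

3.003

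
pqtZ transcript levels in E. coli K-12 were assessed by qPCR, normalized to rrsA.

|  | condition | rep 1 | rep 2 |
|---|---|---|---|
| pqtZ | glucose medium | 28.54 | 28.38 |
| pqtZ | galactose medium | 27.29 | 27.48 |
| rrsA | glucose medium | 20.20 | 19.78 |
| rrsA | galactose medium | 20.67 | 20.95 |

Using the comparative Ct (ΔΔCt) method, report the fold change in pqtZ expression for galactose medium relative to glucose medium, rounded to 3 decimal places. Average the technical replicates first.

3.719

Mean Ct: pqtZ glucose medium 28.460; pqtZ galactose medium 27.385; rrsA glucose medium 19.990; rrsA galactose medium 20.810
ΔCt(glucose medium) = 28.460 − 19.990 = 8.470
ΔCt(galactose medium) = 27.385 − 20.810 = 6.575
ΔΔCt = 6.575 − 8.470 = -1.895
Fold change = 2^(−(-1.895)) = 2^1.895 = 3.7192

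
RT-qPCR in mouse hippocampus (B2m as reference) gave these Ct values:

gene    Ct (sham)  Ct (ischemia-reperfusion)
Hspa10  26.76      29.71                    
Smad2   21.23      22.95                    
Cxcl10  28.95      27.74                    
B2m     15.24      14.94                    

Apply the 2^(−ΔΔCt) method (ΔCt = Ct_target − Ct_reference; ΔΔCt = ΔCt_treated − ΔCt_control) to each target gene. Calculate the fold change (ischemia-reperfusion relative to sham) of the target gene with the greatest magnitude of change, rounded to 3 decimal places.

Hspa10: ΔΔCt = (29.71−14.94) − (26.76−15.24) = 14.77 − 11.52 = 3.25; fold change = 2^-3.25 = 0.105
Smad2: ΔΔCt = (22.95−14.94) − (21.23−15.24) = 8.01 − 5.99 = 2.02; fold change = 2^-2.02 = 0.247
Cxcl10: ΔΔCt = (27.74−14.94) − (28.95−15.24) = 12.80 − 13.71 = -0.91; fold change = 2^0.91 = 1.879
Hspa10 has the largest |ΔΔCt| = 3.25.

0.105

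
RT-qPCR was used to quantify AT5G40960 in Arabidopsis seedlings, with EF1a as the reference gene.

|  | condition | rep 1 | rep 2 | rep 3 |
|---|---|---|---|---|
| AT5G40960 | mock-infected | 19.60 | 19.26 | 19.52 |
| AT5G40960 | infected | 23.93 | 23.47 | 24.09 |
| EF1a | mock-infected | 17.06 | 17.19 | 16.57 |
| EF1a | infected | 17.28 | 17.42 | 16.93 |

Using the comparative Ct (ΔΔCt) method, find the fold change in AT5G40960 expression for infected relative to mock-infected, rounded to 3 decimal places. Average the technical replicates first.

Mean Ct: AT5G40960 mock-infected 19.460; AT5G40960 infected 23.830; EF1a mock-infected 16.940; EF1a infected 17.210
ΔCt(mock-infected) = 19.460 − 16.940 = 2.520
ΔCt(infected) = 23.830 − 17.210 = 6.620
ΔΔCt = 6.620 − 2.520 = 4.100
Fold change = 2^(−4.100) = 0.0583

0.058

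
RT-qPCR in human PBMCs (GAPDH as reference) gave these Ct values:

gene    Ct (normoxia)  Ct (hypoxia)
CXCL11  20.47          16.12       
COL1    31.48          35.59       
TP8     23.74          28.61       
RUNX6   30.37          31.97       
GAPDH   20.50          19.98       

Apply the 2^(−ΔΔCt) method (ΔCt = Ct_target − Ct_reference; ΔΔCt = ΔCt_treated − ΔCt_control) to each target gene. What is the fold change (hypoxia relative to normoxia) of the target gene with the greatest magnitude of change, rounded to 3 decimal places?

CXCL11: ΔΔCt = (16.12−19.98) − (20.47−20.50) = -3.86 − (-0.03) = -3.83; fold change = 2^3.83 = 14.221
COL1: ΔΔCt = (35.59−19.98) − (31.48−20.50) = 15.61 − 10.98 = 4.63; fold change = 2^-4.63 = 0.040
TP8: ΔΔCt = (28.61−19.98) − (23.74−20.50) = 8.63 − 3.24 = 5.39; fold change = 2^-5.39 = 0.024
RUNX6: ΔΔCt = (31.97−19.98) − (30.37−20.50) = 11.99 − 9.87 = 2.12; fold change = 2^-2.12 = 0.230
TP8 has the largest |ΔΔCt| = 5.39.

0.024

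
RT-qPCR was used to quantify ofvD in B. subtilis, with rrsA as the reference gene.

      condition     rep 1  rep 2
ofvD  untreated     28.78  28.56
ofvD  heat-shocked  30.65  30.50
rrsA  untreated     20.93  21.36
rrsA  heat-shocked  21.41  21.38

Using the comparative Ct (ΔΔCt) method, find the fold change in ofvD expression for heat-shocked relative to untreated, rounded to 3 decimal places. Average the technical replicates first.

0.318

Mean Ct: ofvD untreated 28.670; ofvD heat-shocked 30.575; rrsA untreated 21.145; rrsA heat-shocked 21.395
ΔCt(untreated) = 28.670 − 21.145 = 7.525
ΔCt(heat-shocked) = 30.575 − 21.395 = 9.180
ΔΔCt = 9.180 − 7.525 = 1.655
Fold change = 2^(−1.655) = 0.3175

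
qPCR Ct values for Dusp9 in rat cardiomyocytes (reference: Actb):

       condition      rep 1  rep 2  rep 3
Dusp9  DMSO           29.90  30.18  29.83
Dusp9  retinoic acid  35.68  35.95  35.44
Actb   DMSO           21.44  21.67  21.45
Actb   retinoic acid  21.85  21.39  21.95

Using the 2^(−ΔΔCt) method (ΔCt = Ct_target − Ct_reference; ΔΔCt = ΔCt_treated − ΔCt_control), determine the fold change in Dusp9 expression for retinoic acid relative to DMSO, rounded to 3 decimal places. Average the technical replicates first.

0.022

Mean Ct: Dusp9 DMSO 29.970; Dusp9 retinoic acid 35.690; Actb DMSO 21.520; Actb retinoic acid 21.730
ΔCt(DMSO) = 29.970 − 21.520 = 8.450
ΔCt(retinoic acid) = 35.690 − 21.730 = 13.960
ΔΔCt = 13.960 − 8.450 = 5.510
Fold change = 2^(−5.510) = 0.0219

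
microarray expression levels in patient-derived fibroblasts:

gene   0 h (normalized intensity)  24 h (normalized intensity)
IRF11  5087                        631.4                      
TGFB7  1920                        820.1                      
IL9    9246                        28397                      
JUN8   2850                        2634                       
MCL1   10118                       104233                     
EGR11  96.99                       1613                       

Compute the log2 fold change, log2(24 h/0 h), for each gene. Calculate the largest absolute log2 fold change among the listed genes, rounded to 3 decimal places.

log2(631.4/5087) = -3.010  (IRF11)
log2(820.1/1920) = -1.227  (TGFB7)
log2(28397/9246) = 1.619  (IL9)
log2(2634/2850) = -0.114  (JUN8)
log2(104233/10118) = 3.365  (MCL1)
log2(1613/96.99) = 4.056  (EGR11)
The largest magnitude belongs to EGR11.

4.056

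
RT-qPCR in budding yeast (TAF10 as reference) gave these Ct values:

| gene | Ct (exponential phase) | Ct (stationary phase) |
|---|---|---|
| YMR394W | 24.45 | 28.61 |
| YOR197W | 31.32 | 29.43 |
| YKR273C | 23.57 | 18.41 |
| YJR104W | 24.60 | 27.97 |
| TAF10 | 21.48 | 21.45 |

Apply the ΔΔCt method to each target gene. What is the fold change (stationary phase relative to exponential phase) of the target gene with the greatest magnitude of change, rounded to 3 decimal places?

35.017

YMR394W: ΔΔCt = (28.61−21.45) − (24.45−21.48) = 7.16 − 2.97 = 4.19; fold change = 2^-4.19 = 0.055
YOR197W: ΔΔCt = (29.43−21.45) − (31.32−21.48) = 7.98 − 9.84 = -1.86; fold change = 2^1.86 = 3.630
YKR273C: ΔΔCt = (18.41−21.45) − (23.57−21.48) = -3.04 − 2.09 = -5.13; fold change = 2^5.13 = 35.017
YJR104W: ΔΔCt = (27.97−21.45) − (24.60−21.48) = 6.52 − 3.12 = 3.40; fold change = 2^-3.40 = 0.095
YKR273C has the largest |ΔΔCt| = 5.13.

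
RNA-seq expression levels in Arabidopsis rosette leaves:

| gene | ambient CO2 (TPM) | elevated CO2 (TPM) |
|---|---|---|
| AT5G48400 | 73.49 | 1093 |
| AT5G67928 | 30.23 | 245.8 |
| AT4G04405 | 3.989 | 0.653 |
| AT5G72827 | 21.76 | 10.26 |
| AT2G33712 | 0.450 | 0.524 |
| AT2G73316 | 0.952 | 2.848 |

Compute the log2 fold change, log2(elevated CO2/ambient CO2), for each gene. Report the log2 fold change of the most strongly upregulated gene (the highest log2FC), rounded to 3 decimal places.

3.895

log2(1093/73.49) = 3.895  (AT5G48400)
log2(245.8/30.23) = 3.023  (AT5G67928)
log2(0.653/3.989) = -2.611  (AT4G04405)
log2(10.26/21.76) = -1.085  (AT5G72827)
log2(0.524/0.450) = 0.220  (AT2G33712)
log2(2.848/0.952) = 1.581  (AT2G73316)
AT5G48400 is most strongly upregulated.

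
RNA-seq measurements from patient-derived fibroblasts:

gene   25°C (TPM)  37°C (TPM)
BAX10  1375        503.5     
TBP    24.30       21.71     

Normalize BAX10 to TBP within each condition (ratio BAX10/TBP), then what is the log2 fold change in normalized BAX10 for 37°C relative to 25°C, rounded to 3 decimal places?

BAX10/TBP (25°C) = 1375 / 24.30 = 56.584
BAX10/TBP (37°C) = 503.5 / 21.71 = 23.192
Fold change = 23.192 / 56.584 = 0.4099
log2(0.4099) = -1.2868

-1.287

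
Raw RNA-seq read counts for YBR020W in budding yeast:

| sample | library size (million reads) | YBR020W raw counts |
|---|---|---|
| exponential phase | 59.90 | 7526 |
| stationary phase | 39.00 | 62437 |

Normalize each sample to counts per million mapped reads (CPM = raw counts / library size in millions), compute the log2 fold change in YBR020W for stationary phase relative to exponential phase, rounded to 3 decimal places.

3.672

CPM(exponential phase) = 7526 / 59.90 = 125.6427
CPM(stationary phase) = 62437 / 39.00 = 1600.9487
Fold change = 1600.9487 / 125.6427 = 12.74207
log2(12.74207) = 3.6715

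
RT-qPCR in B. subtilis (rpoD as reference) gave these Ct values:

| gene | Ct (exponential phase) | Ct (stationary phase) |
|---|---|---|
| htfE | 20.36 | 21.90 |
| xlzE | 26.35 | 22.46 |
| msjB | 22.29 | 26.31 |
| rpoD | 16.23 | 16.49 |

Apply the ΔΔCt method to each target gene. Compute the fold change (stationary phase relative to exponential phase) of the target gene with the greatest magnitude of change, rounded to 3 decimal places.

17.753

htfE: ΔΔCt = (21.90−16.49) − (20.36−16.23) = 5.41 − 4.13 = 1.28; fold change = 2^-1.28 = 0.412
xlzE: ΔΔCt = (22.46−16.49) − (26.35−16.23) = 5.97 − 10.12 = -4.15; fold change = 2^4.15 = 17.753
msjB: ΔΔCt = (26.31−16.49) − (22.29−16.23) = 9.82 − 6.06 = 3.76; fold change = 2^-3.76 = 0.074
xlzE has the largest |ΔΔCt| = 4.15.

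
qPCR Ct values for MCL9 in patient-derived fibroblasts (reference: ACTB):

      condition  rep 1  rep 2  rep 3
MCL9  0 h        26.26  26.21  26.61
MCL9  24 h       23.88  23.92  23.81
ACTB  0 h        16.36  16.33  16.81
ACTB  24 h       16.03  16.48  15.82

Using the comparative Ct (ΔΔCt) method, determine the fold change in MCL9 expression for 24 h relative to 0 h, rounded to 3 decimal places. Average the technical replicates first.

Mean Ct: MCL9 0 h 26.360; MCL9 24 h 23.870; ACTB 0 h 16.500; ACTB 24 h 16.110
ΔCt(0 h) = 26.360 − 16.500 = 9.860
ΔCt(24 h) = 23.870 − 16.110 = 7.760
ΔΔCt = 7.760 − 9.860 = -2.100
Fold change = 2^(−(-2.100)) = 2^2.100 = 4.2871

4.287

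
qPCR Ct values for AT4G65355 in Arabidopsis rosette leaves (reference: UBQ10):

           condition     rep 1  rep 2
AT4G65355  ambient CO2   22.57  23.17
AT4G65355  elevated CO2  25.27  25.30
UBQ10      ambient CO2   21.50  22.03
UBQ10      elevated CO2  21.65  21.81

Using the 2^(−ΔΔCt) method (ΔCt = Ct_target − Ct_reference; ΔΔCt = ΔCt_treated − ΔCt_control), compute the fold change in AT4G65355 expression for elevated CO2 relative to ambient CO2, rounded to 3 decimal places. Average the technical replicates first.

Mean Ct: AT4G65355 ambient CO2 22.870; AT4G65355 elevated CO2 25.285; UBQ10 ambient CO2 21.765; UBQ10 elevated CO2 21.730
ΔCt(ambient CO2) = 22.870 − 21.765 = 1.105
ΔCt(elevated CO2) = 25.285 − 21.730 = 3.555
ΔΔCt = 3.555 − 1.105 = 2.450
Fold change = 2^(−2.450) = 0.1830

0.183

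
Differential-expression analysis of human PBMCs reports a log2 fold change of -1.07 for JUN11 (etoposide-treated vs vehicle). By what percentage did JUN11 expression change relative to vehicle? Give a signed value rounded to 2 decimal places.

-52.37%

Fold change = 2^(-1.07) = 0.4763
Percent change = (FC − 1) × 100% = (0.4763 − 1) × 100 = -52.37%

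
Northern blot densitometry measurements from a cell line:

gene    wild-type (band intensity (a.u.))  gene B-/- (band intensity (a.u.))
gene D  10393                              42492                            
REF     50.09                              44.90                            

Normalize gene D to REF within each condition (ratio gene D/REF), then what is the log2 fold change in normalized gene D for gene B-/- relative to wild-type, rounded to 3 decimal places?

2.189

gene D/REF (wild-type) = 10393 / 50.09 = 207.49
gene D/REF (gene B-/-) = 42492 / 44.90 = 946.37
Fold change = 946.37 / 207.49 = 4.5611
log2(4.5611) = 2.1894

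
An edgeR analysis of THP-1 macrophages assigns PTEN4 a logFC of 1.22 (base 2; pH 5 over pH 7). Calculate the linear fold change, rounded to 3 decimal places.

2.329

Fold change = 2^(1.22) = 2.3295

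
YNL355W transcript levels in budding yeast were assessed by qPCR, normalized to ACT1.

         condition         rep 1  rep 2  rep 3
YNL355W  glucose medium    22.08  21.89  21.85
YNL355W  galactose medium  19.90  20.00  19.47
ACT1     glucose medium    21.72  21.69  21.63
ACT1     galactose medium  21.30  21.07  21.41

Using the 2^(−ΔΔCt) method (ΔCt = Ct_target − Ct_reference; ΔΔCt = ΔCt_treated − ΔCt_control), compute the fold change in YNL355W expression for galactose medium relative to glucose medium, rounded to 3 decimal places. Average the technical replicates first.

3.317

Mean Ct: YNL355W glucose medium 21.940; YNL355W galactose medium 19.790; ACT1 glucose medium 21.680; ACT1 galactose medium 21.260
ΔCt(glucose medium) = 21.940 − 21.680 = 0.260
ΔCt(galactose medium) = 19.790 − 21.260 = -1.470
ΔΔCt = -1.470 − 0.260 = -1.730
Fold change = 2^(−(-1.730)) = 2^1.730 = 3.3173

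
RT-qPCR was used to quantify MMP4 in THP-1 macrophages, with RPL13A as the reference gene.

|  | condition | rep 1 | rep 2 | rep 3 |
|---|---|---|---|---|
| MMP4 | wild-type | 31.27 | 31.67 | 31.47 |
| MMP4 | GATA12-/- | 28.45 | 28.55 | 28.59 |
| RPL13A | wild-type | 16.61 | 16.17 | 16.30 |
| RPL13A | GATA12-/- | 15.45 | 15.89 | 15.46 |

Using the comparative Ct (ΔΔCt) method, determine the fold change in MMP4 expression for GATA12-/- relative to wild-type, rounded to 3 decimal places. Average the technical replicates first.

Mean Ct: MMP4 wild-type 31.470; MMP4 GATA12-/- 28.530; RPL13A wild-type 16.360; RPL13A GATA12-/- 15.600
ΔCt(wild-type) = 31.470 − 16.360 = 15.110
ΔCt(GATA12-/-) = 28.530 − 15.600 = 12.930
ΔΔCt = 12.930 − 15.110 = -2.180
Fold change = 2^(−(-2.180)) = 2^2.180 = 4.5315

4.532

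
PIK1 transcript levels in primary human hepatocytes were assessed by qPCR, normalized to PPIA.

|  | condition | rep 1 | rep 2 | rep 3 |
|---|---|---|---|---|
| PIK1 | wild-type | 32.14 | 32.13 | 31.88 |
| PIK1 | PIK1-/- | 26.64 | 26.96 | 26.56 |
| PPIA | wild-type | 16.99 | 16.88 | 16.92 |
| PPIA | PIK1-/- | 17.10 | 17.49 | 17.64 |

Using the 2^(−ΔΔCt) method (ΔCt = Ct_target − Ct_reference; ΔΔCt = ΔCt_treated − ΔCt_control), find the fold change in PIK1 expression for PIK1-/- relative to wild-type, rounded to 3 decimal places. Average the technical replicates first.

56.103

Mean Ct: PIK1 wild-type 32.050; PIK1 PIK1-/- 26.720; PPIA wild-type 16.930; PPIA PIK1-/- 17.410
ΔCt(wild-type) = 32.050 − 16.930 = 15.120
ΔCt(PIK1-/-) = 26.720 − 17.410 = 9.310
ΔΔCt = 9.310 − 15.120 = -5.810
Fold change = 2^(−(-5.810)) = 2^5.810 = 56.1028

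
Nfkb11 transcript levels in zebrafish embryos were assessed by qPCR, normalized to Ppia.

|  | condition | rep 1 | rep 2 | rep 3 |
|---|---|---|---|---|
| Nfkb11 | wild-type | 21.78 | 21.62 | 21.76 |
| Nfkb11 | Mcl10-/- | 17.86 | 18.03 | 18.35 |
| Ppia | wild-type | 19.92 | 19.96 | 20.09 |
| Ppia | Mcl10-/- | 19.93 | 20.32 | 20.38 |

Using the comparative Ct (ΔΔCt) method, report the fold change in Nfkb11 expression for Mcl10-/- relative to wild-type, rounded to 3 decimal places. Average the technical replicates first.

Mean Ct: Nfkb11 wild-type 21.720; Nfkb11 Mcl10-/- 18.080; Ppia wild-type 19.990; Ppia Mcl10-/- 20.210
ΔCt(wild-type) = 21.720 − 19.990 = 1.730
ΔCt(Mcl10-/-) = 18.080 − 20.210 = -2.130
ΔΔCt = -2.130 − 1.730 = -3.860
Fold change = 2^(−(-3.860)) = 2^3.860 = 14.5203

14.520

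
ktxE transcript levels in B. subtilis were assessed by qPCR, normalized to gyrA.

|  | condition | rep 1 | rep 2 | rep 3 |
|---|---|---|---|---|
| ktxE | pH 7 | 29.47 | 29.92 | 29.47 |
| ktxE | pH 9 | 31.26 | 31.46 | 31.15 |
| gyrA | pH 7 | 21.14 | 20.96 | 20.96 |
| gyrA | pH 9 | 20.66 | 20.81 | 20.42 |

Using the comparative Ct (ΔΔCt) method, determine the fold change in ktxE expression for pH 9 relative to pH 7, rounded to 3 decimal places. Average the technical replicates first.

Mean Ct: ktxE pH 7 29.620; ktxE pH 9 31.290; gyrA pH 7 21.020; gyrA pH 9 20.630
ΔCt(pH 7) = 29.620 − 21.020 = 8.600
ΔCt(pH 9) = 31.290 − 20.630 = 10.660
ΔΔCt = 10.660 − 8.600 = 2.060
Fold change = 2^(−2.060) = 0.2398

0.240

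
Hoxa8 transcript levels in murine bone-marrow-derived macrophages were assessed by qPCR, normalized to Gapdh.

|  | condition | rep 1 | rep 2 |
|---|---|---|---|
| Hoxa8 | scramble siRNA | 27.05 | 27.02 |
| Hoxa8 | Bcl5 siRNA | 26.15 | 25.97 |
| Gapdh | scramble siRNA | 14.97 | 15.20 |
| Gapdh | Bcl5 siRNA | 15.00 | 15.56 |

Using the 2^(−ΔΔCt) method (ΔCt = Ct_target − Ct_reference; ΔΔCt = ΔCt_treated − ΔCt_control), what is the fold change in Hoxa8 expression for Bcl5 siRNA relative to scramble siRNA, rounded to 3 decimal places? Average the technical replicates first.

2.250

Mean Ct: Hoxa8 scramble siRNA 27.035; Hoxa8 Bcl5 siRNA 26.060; Gapdh scramble siRNA 15.085; Gapdh Bcl5 siRNA 15.280
ΔCt(scramble siRNA) = 27.035 − 15.085 = 11.950
ΔCt(Bcl5 siRNA) = 26.060 − 15.280 = 10.780
ΔΔCt = 10.780 − 11.950 = -1.170
Fold change = 2^(−(-1.170)) = 2^1.170 = 2.2501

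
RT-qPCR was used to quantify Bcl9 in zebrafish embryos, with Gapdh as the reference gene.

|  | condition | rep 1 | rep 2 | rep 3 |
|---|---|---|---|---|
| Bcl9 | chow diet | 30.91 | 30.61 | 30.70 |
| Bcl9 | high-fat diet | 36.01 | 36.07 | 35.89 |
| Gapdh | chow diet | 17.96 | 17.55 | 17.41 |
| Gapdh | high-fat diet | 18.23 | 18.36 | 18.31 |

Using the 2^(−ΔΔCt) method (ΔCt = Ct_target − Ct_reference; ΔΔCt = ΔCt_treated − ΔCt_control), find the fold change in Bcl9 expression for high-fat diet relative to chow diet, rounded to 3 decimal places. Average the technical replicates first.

0.042

Mean Ct: Bcl9 chow diet 30.740; Bcl9 high-fat diet 35.990; Gapdh chow diet 17.640; Gapdh high-fat diet 18.300
ΔCt(chow diet) = 30.740 − 17.640 = 13.100
ΔCt(high-fat diet) = 35.990 − 18.300 = 17.690
ΔΔCt = 17.690 − 13.100 = 4.590
Fold change = 2^(−4.590) = 0.0415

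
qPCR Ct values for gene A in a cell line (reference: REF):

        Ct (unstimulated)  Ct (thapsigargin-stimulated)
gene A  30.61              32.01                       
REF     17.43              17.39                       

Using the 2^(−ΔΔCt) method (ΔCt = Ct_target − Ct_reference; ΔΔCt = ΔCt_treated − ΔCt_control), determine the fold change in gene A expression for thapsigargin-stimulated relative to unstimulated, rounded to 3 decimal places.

ΔCt(unstimulated) = 30.610 − 17.430 = 13.180
ΔCt(thapsigargin-stimulated) = 32.010 − 17.390 = 14.620
ΔΔCt = 14.620 − 13.180 = 1.440
Fold change = 2^(−1.440) = 0.3686

0.369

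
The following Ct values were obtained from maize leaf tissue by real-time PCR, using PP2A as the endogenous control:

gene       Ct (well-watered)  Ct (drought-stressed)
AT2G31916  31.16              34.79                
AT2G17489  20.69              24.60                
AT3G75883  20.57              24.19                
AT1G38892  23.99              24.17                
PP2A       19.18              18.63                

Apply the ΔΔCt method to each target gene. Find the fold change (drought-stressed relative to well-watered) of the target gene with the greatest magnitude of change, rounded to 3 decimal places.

AT2G31916: ΔΔCt = (34.79−18.63) − (31.16−19.18) = 16.16 − 11.98 = 4.18; fold change = 2^-4.18 = 0.055
AT2G17489: ΔΔCt = (24.60−18.63) − (20.69−19.18) = 5.97 − 1.51 = 4.46; fold change = 2^-4.46 = 0.045
AT3G75883: ΔΔCt = (24.19−18.63) − (20.57−19.18) = 5.56 − 1.39 = 4.17; fold change = 2^-4.17 = 0.056
AT1G38892: ΔΔCt = (24.17−18.63) − (23.99−19.18) = 5.54 − 4.81 = 0.73; fold change = 2^-0.73 = 0.603
AT2G17489 has the largest |ΔΔCt| = 4.46.

0.045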